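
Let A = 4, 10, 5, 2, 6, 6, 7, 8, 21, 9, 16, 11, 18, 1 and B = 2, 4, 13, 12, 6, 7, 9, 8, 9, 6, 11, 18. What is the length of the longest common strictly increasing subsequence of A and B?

For each value that appears in both, track the longest common increasing run ending there.
The best achievable length is 7; one witness is 2, 6, 7, 8, 9, 11, 18 (A-positions 4,5,7,8,10,12,13, B-positions 1,5,6,8,9,11,12).

7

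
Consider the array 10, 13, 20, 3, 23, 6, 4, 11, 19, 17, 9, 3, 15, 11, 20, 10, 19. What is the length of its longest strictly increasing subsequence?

5

Scanning left to right, the best length ending at each element is: 10→1, 13→2, 20→3, 3→1, 23→4, 6→2, 4→2, 11→3, 19→4, 17→4, 9→3, 3→1, 15→4, 11→4, 20→5, 10→4, 19→5.
So the longest increasing subsequence has length 5, e.g. 3, 6, 11, 19, 20.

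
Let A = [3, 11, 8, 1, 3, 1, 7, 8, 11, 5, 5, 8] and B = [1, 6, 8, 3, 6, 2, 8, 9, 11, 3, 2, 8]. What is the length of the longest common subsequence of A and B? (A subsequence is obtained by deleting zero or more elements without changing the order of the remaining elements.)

5

Backtracking the LCS table gives one alignment: 8 (A3,B3) → 3 (A5,B4) → 8 (A8,B7) → 11 (A9,B9) → 8 (A12,B12).
So the longest common subsequence has length 5.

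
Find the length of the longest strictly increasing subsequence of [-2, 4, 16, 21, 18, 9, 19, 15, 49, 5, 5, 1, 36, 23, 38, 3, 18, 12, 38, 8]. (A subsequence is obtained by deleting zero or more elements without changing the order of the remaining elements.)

7

Let dp[i] be the longest increasing subsequence ending at position i. Then dp = [1, 2, 3, 4, 4, 3, 5, 4, 6, 3, 3, 2, 6, 6, 7, 3, 5, 4, 7, 4].
The maximum is 7; one witness is -2, 4, 16, 18, 19, 36, 38 at positions 1,2,3,5,7,13,15.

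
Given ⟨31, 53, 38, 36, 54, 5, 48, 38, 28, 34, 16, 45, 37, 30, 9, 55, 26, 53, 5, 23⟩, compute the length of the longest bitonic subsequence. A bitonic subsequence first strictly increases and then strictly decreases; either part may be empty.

9

Let inc[i] be the LIS ending at i and dec[i] the longest strictly decreasing subsequence starting at i. inc = [1, 2, 2, 2, 3, 1, 3, 3, 2, 3, 2, 4, 4, 3, 2, 5, 3, 5, 1, 3], dec = [5, 7, 6, 5, 7, 1, 6, 5, 4, 4, 3, 5, 4, 3, 2, 3, 2, 2, 1, 1].
max_i inc[i]+dec[i]−1 = 9, with one witness 31, 53, 54, 48, 45, 37, 30, 26, 23.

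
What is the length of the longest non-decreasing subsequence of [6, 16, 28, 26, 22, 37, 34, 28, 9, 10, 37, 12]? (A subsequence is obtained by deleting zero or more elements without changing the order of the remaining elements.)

5

Let dp[i] be the longest non-decreasing subsequence ending at position i. Then dp = [1, 2, 3, 3, 3, 4, 4, 4, 2, 3, 5, 4].
The maximum is 5; one witness is 6, 16, 28, 37, 37 at positions 1,2,3,6,11.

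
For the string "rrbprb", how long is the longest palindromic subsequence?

3

One longest palindromic subsequence is brb (positions 3,5,6); it reads the same forward and backward, and the interval DP gives dp[1][6] = 3.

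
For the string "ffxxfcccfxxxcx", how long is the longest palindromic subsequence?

One longest palindromic subsequence is xxfcccfxx (positions 3,4,5,6,7,8,9,12,14); it reads the same forward and backward, and the interval DP gives dp[1][14] = 9.

9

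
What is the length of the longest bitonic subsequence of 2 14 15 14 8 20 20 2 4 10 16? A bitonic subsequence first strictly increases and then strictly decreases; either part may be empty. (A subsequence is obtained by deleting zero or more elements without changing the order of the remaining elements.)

Let inc[i] be the LIS ending at i and dec[i] the longest strictly decreasing subsequence starting at i. inc = [1, 2, 3, 2, 2, 4, 4, 1, 2, 3, 4], dec = [1, 3, 4, 3, 2, 2, 2, 1, 1, 1, 1].
max_i inc[i]+dec[i]−1 = 6, with one witness 2, 14, 15, 14, 8, 4.

6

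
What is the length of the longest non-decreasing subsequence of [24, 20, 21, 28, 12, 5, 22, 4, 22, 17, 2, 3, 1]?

One longest non-decreasing subsequence is 20, 21, 22, 22 (positions 2,3,7,9), of length 4; no longer one exists.

4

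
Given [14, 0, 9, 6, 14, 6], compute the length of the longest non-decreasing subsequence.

Scanning left to right, the best length ending at each element is: 14→1, 0→1, 9→2, 6→2, 14→3, 6→3.
So the longest non-decreasing subsequence has length 3, e.g. 0, 9, 14.

3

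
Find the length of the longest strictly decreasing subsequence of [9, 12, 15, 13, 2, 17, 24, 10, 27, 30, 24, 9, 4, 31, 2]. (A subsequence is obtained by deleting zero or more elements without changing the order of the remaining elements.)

6

Scanning left to right, the best length ending at each element is: 9→1, 12→1, 15→1, 13→2, 2→3, 17→1, 24→1, 10→3, 27→1, 30→1, 24→2, 9→4, 4→5, 31→1, 2→6.
So the longest decreasing subsequence has length 6, e.g. 15, 13, 10, 9, 4, 2.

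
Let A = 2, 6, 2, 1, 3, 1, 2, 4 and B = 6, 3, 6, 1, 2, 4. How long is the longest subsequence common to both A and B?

5

Backtracking the LCS table gives one alignment: 6 (A2,B1) → 3 (A5,B2) → 1 (A6,B4) → 2 (A7,B5) → 4 (A8,B6).
So the longest common subsequence has length 5.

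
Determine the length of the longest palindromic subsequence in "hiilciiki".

5

One longest palindromic subsequence is iiiii (positions 2,3,6,7,9); it reads the same forward and backward, and the interval DP gives dp[1][9] = 5.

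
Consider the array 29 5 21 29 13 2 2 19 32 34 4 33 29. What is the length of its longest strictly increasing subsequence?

Scanning left to right, the best length ending at each element is: 29→1, 5→1, 21→2, 29→3, 13→2, 2→1, 2→1, 19→3, 32→4, 34→5, 4→2, 33→5, 29→4.
So the longest increasing subsequence has length 5, e.g. 5, 21, 29, 32, 34.

5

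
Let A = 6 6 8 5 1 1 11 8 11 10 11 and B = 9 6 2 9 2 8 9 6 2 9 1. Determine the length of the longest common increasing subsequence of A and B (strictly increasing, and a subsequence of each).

For each value that appears in both, track the longest common increasing run ending there.
The best achievable length is 2; one witness is 6, 8 (A-positions 1,3, B-positions 2,6).

2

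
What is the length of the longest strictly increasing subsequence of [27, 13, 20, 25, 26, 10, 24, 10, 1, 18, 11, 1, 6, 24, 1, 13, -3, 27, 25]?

5

Scanning left to right, the best length ending at each element is: 27→1, 13→1, 20→2, 25→3, 26→4, 10→1, 24→3, 10→1, 1→1, 18→2, 11→2, 1→1, 6→2, 24→3, 1→1, 13→3, -3→1, 27→5, 25→4.
So the longest increasing subsequence has length 5, e.g. 13, 20, 25, 26, 27.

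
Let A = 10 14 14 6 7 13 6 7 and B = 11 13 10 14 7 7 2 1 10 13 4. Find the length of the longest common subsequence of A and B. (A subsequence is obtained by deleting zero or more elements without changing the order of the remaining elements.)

4

A longest common subsequence is 10, 14, 7, 13 (length 4); the LCS DP confirms no longer common subsequence exists.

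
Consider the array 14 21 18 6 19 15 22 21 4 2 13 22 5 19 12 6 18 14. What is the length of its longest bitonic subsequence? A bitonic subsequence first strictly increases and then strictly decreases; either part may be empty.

Let inc[i] be the LIS ending at i and dec[i] the longest strictly decreasing subsequence starting at i. inc = [1, 2, 2, 1, 3, 2, 4, 4, 1, 1, 2, 5, 2, 3, 3, 3, 4, 4], dec = [4, 6, 5, 3, 5, 4, 5, 4, 2, 1, 3, 4, 1, 3, 2, 1, 2, 1].
max_i inc[i]+dec[i]−1 = 8, with one witness 14, 18, 19, 22, 21, 19, 18, 14.

8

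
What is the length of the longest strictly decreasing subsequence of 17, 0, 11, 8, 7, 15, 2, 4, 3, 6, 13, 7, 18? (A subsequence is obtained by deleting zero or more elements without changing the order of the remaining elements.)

One longest decreasing subsequence is 17, 11, 8, 7, 4, 3 (positions 1,3,4,5,8,9), of length 6; no longer one exists.

6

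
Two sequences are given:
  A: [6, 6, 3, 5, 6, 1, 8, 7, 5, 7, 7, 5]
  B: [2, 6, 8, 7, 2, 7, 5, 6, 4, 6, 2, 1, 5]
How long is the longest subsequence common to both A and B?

A longest common subsequence is 6, 6, 6, 1, 5 (length 5); the LCS DP confirms no longer common subsequence exists.

5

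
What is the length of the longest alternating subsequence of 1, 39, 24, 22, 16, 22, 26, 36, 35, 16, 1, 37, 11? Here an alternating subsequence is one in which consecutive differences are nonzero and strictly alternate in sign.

A longest alternating subsequence is 1, 39, 24, 36, 35, 37, 11 (positions 1,2,3,8,9,12,13); its 6 consecutive differences strictly alternate in sign, and length 7 is optimal.

7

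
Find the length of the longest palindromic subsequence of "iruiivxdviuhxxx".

7

One longest palindromic subsequence is uivdviu (positions 3,4,6,8,9,10,11); it reads the same forward and backward, and the interval DP gives dp[1][15] = 7.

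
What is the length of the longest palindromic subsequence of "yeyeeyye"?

Using dp[i][j] = 2 + dp[i+1][j−1] if the ends match, else max(dp[i+1][j], dp[i][j−1]):
dp[1][8] = 6. A witness is eyeeye at positions 2,3,4,5,7,8.

6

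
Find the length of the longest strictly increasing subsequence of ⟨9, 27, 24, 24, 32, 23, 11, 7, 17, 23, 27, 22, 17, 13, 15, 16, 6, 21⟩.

Let dp[i] be the longest increasing subsequence ending at position i. Then dp = [1, 2, 2, 2, 3, 2, 2, 1, 3, 4, 5, 4, 3, 3, 4, 5, 1, 6].
The maximum is 6; one witness is 9, 11, 13, 15, 16, 21 at positions 1,7,14,15,16,18.

6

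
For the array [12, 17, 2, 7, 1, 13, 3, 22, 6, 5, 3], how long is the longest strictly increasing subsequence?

Let dp[i] be the longest increasing subsequence ending at position i. Then dp = [1, 2, 1, 2, 1, 3, 2, 4, 3, 3, 2].
The maximum is 4; one witness is 2, 7, 13, 22 at positions 3,4,6,8.

4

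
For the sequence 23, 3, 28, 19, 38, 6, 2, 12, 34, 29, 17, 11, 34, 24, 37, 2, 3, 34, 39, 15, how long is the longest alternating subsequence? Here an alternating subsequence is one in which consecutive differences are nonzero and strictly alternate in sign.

A longest alternating subsequence is 23, 3, 28, 19, 38, 6, 34, 29, 34, 24, 37, 2, 34, 15 (positions 1,2,3,4,5,6,9,10,13,14,15,16,18,20); its 13 consecutive differences strictly alternate in sign, and length 14 is optimal.

14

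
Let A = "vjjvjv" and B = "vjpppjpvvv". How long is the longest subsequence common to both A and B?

5

Backtracking the LCS table gives one alignment: v (A1,B1) → j (A2,B2) → j (A3,B6) → v (A4,B9) → v (A6,B10).
So the longest common subsequence has length 5.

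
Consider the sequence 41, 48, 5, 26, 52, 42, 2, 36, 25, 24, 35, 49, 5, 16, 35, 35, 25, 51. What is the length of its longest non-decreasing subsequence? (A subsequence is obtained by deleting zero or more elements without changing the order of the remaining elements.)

6

One longest non-decreasing subsequence is 5, 26, 35, 35, 35, 51 (positions 3,4,11,15,16,18), of length 6; no longer one exists.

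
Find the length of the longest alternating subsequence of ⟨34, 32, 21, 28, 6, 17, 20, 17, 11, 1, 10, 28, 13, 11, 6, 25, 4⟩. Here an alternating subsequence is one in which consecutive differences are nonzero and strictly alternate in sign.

10

Track the best alternating length ending on an up-step vs a down-step at each position: up/down = 1/1, 1/2, 1/2, 3/2, 1/4, 5/4, 5/4, 5/6, 5/6, 1/6, 7/6, 7/2, 7/8, 7/8, 7/8, 9/8, 7/10.
The maximum over both is 10; one such subsequence is 34, 21, 28, 6, 20, 17, 28, 13, 25, 4.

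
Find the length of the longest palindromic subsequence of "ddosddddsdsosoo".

Using dp[i][j] = 2 + dp[i+1][j−1] if the ends match, else max(dp[i+1][j], dp[i][j−1]):
dp[1][15] = 9. A witness is osdddddso at positions 3,4,5,6,7,8,10,13,15.

9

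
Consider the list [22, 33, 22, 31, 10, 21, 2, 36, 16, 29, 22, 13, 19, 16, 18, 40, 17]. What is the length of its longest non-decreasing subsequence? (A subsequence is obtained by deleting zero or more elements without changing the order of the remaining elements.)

Let dp[i] be the longest non-decreasing subsequence ending at position i. Then dp = [1, 2, 2, 3, 1, 2, 1, 4, 2, 3, 3, 2, 3, 3, 4, 5, 4].
The maximum is 5; one witness is 22, 22, 31, 36, 40 at positions 1,3,4,8,16.

5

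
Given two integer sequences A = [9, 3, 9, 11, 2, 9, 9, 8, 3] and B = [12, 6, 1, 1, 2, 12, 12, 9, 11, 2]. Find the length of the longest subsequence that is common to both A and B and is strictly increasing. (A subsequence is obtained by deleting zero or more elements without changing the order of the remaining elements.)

2

For each value that appears in both, track the longest common increasing run ending there.
The best achievable length is 2; one witness is 2, 9 (A-positions 5,6, B-positions 5,8).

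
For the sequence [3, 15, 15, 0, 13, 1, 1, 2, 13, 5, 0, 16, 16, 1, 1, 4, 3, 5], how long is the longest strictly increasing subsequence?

5

Scanning left to right, the best length ending at each element is: 3→1, 15→2, 15→2, 0→1, 13→2, 1→2, 1→2, 2→3, 13→4, 5→4, 0→1, 16→5, 16→5, 1→2, 1→2, 4→4, 3→4, 5→5.
So the longest increasing subsequence has length 5, e.g. 0, 1, 2, 13, 16.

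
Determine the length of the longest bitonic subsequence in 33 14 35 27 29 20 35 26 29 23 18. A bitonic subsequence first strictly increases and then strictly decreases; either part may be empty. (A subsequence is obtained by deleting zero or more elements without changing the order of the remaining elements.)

Let inc[i] be the LIS ending at i and dec[i] the longest strictly decreasing subsequence starting at i. inc = [1, 1, 2, 2, 3, 2, 4, 3, 4, 3, 2], dec = [5, 1, 5, 4, 4, 2, 4, 3, 3, 2, 1].
max_i inc[i]+dec[i]−1 = 7, with one witness 14, 27, 29, 35, 29, 23, 18.

7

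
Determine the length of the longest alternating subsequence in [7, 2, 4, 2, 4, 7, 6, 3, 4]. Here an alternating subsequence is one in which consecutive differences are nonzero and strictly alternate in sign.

A longest alternating subsequence is 7, 2, 4, 2, 4, 3, 4 (positions 1,2,3,4,5,8,9); its 6 consecutive differences strictly alternate in sign, and length 7 is optimal.

7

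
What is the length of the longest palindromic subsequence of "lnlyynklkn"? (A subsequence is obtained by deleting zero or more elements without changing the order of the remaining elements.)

Using dp[i][j] = 2 + dp[i+1][j−1] if the ends match, else max(dp[i+1][j], dp[i][j−1]):
dp[1][10] = 6. A witness is nlyyln at positions 2,3,4,5,8,10.

6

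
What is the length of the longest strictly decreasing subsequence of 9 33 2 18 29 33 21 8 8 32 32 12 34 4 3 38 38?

Let dp[i] be the longest decreasing subsequence ending at position i. Then dp = [1, 1, 2, 2, 2, 1, 3, 4, 4, 2, 2, 4, 1, 5, 6, 1, 1].
The maximum is 6; one witness is 33, 29, 21, 8, 4, 3 at positions 2,5,7,8,14,15.

6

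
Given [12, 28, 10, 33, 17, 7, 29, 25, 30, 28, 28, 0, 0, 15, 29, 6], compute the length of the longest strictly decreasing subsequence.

One longest decreasing subsequence is 33, 29, 25, 15, 6 (positions 4,7,8,14,16), of length 5; no longer one exists.

5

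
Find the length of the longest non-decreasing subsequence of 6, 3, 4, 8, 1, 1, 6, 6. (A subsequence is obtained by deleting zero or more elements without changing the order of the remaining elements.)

4

Scanning left to right, the best length ending at each element is: 6→1, 3→1, 4→2, 8→3, 1→1, 1→2, 6→3, 6→4.
So the longest non-decreasing subsequence has length 4, e.g. 3, 4, 6, 6.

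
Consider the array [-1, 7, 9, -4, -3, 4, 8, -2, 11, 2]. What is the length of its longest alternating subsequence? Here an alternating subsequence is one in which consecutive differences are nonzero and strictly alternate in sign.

Track the best alternating length ending on an up-step vs a down-step at each position: up/down = 1/1, 2/1, 2/1, 1/3, 4/3, 4/3, 4/3, 4/5, 6/1, 6/7.
The maximum over both is 7; one such subsequence is -1, 7, -4, 4, -2, 11, 2.

7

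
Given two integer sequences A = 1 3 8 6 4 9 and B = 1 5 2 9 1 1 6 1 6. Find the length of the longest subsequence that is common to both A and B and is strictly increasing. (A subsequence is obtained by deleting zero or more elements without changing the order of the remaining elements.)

2

For each value that appears in both, track the longest common increasing run ending there.
The best achievable length is 2; one witness is 1, 9 (A-positions 1,6, B-positions 1,4).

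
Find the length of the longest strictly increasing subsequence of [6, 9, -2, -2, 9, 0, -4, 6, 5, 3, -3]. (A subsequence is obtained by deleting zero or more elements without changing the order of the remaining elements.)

3

Let dp[i] be the longest increasing subsequence ending at position i. Then dp = [1, 2, 1, 1, 2, 2, 1, 3, 3, 3, 2].
The maximum is 3; one witness is -2, 0, 6 at positions 3,6,8.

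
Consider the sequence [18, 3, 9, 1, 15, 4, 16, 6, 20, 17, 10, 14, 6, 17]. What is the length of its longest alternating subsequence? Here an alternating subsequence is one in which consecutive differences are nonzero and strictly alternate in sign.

13

Track the best alternating length ending on an up-step vs a down-step at each position: up/down = 1/1, 1/2, 3/2, 1/4, 5/2, 5/6, 7/2, 7/8, 9/1, 9/10, 9/10, 11/10, 7/12, 13/10.
The maximum over both is 13; one such subsequence is 18, 3, 9, 1, 15, 4, 16, 6, 20, 10, 14, 6, 17.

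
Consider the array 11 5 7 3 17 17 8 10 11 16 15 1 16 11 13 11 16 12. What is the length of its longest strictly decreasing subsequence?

One longest decreasing subsequence is 17, 16, 15, 13, 11 (positions 5,10,11,15,16), of length 5; no longer one exists.

5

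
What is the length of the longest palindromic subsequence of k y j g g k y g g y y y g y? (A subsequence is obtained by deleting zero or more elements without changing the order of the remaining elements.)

8

One longest palindromic subsequence is ygyyyygy (positions 2,4,7,10,11,12,13,14); it reads the same forward and backward, and the interval DP gives dp[1][14] = 8.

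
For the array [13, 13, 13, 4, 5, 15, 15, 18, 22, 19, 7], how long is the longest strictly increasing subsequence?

Scanning left to right, the best length ending at each element is: 13→1, 13→1, 13→1, 4→1, 5→2, 15→3, 15→3, 18→4, 22→5, 19→5, 7→3.
So the longest increasing subsequence has length 5, e.g. 4, 5, 15, 18, 22.

5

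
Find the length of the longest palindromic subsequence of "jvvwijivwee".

5

One longest palindromic subsequence is wijiw (positions 4,5,6,7,9); it reads the same forward and backward, and the interval DP gives dp[1][11] = 5.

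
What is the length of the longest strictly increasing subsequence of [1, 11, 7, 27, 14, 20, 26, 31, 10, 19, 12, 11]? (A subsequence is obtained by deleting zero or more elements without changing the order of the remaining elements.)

6

Let dp[i] be the longest increasing subsequence ending at position i. Then dp = [1, 2, 2, 3, 3, 4, 5, 6, 3, 4, 4, 4].
The maximum is 6; one witness is 1, 11, 14, 20, 26, 31 at positions 1,2,5,6,7,8.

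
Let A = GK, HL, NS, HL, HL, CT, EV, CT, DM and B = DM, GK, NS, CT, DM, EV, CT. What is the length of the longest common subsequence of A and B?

5

Backtracking the LCS table gives one alignment: GK (A1,B2) → NS (A3,B3) → CT (A6,B4) → EV (A7,B6) → CT (A8,B7).
So the longest common subsequence has length 5.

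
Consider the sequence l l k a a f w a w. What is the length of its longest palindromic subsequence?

3

One longest palindromic subsequence is waw (positions 7,8,9); it reads the same forward and backward, and the interval DP gives dp[1][9] = 3.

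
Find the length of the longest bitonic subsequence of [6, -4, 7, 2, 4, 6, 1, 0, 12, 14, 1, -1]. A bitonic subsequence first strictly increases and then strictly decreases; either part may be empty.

8

One longest bitonic subsequence is -4, 2, 4, 6, 12, 14, 1, -1 (positions 2,4,5,6,9,10,11,12): it rises to 14 then falls. Length 8 is optimal.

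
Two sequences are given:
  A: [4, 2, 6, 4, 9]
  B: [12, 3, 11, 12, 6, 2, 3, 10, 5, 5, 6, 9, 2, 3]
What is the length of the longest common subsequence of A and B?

A longest common subsequence is 2, 6, 9 (length 3); the LCS DP confirms no longer common subsequence exists.

3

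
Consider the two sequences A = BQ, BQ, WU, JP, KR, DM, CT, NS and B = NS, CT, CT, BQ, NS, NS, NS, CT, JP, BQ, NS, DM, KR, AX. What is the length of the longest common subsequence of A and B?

A longest common subsequence is BQ, BQ, KR (length 3); the LCS DP confirms no longer common subsequence exists.

3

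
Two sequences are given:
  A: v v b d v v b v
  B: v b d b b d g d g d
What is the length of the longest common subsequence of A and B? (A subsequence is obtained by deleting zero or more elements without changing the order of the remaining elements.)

4

A longest common subsequence is vbdb (length 4); the LCS DP confirms no longer common subsequence exists.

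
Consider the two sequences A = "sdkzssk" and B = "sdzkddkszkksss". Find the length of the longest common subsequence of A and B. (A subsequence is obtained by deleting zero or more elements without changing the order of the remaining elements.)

A longest common subsequence is sdkzss (length 6); the LCS DP confirms no longer common subsequence exists.

6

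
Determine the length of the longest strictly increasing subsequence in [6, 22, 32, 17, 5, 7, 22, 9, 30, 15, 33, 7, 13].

5

One longest increasing subsequence is 6, 17, 22, 30, 33 (positions 1,4,7,9,11), of length 5; no longer one exists.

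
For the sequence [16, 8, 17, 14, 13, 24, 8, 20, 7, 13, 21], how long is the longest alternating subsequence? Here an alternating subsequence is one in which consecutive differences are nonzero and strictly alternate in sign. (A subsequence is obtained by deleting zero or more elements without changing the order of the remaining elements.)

9

A longest alternating subsequence is 16, 8, 17, 14, 24, 8, 20, 7, 13 (positions 1,2,3,4,6,7,8,9,10); its 8 consecutive differences strictly alternate in sign, and length 9 is optimal.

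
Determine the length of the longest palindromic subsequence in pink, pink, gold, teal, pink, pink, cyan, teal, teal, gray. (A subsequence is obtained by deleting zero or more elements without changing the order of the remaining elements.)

One longest palindromic subsequence is pink pink teal pink pink (positions 1,2,4,5,6); it reads the same forward and backward, and the interval DP gives dp[1][10] = 5.

5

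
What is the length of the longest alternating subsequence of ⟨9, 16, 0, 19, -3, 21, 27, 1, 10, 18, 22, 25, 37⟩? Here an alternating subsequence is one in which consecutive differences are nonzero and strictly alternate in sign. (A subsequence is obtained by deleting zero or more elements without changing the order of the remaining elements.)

A longest alternating subsequence is 9, 16, 0, 19, -3, 21, 1, 10 (positions 1,2,3,4,5,6,8,9); its 7 consecutive differences strictly alternate in sign, and length 8 is optimal.

8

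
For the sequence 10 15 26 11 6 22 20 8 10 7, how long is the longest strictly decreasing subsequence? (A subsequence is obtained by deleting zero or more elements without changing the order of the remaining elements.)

Let dp[i] be the longest decreasing subsequence ending at position i. Then dp = [1, 1, 1, 2, 3, 2, 3, 4, 4, 5].
The maximum is 5; one witness is 26, 22, 20, 8, 7 at positions 3,6,7,8,10.

5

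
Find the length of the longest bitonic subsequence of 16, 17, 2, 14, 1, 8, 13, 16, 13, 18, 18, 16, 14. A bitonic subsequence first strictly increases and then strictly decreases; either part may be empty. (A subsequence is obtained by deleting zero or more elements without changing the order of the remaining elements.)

7

Let inc[i] be the LIS ending at i and dec[i] the longest strictly decreasing subsequence starting at i. inc = [1, 2, 1, 2, 1, 2, 3, 4, 3, 5, 5, 4, 4], dec = [3, 3, 2, 2, 1, 1, 1, 2, 1, 3, 3, 2, 1].
max_i inc[i]+dec[i]−1 = 7, with one witness 2, 8, 13, 16, 18, 16, 14.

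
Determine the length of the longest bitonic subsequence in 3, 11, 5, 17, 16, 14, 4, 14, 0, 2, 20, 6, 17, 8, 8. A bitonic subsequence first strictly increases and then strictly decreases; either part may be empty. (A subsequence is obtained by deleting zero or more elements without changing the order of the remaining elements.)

One longest bitonic subsequence is 3, 11, 17, 16, 14, 4, 2 (positions 1,2,4,5,6,7,10): it rises to 17 then falls. Length 7 is optimal.

7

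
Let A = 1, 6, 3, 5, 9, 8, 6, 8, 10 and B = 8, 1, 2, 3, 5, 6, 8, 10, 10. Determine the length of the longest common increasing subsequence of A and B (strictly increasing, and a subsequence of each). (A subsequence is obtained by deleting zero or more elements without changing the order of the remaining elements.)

6

For each value that appears in both, track the longest common increasing run ending there.
The best achievable length is 6; one witness is 1, 3, 5, 6, 8, 10 (A-positions 1,3,4,7,8,9, B-positions 2,4,5,6,7,8).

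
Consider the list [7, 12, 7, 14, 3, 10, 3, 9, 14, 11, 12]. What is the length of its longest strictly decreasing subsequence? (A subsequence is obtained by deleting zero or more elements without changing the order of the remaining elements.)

3

Let dp[i] be the longest decreasing subsequence ending at position i. Then dp = [1, 1, 2, 1, 3, 2, 3, 3, 1, 2, 2].
The maximum is 3; one witness is 12, 7, 3 at positions 2,3,5.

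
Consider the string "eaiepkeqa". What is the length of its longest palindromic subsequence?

Using dp[i][j] = 2 + dp[i+1][j−1] if the ends match, else max(dp[i+1][j], dp[i][j−1]):
dp[1][9] = 5. A witness is aekea at positions 2,4,6,7,9.

5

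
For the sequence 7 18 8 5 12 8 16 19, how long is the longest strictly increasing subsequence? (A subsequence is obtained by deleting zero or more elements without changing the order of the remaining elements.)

5

One longest increasing subsequence is 7, 8, 12, 16, 19 (positions 1,3,5,7,8), of length 5; no longer one exists.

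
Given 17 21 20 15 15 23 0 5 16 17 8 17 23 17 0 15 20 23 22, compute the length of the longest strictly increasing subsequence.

6

One longest increasing subsequence is 0, 5, 16, 17, 20, 23 (positions 7,8,9,10,17,18), of length 6; no longer one exists.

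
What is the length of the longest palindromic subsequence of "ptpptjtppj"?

One longest palindromic subsequence is pptjtpp (positions 3,4,5,6,7,8,9); it reads the same forward and backward, and the interval DP gives dp[1][10] = 7.

7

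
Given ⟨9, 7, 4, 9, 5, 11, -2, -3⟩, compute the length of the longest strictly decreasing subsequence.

5

One longest decreasing subsequence is 9, 7, 4, -2, -3 (positions 1,2,3,7,8), of length 5; no longer one exists.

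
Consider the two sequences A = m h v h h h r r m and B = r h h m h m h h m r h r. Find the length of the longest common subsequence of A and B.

Backtracking the LCS table gives one alignment: m (A1,B4) → h (A2,B5) → h (A4,B7) → h (A5,B8) → h (A6,B11) → r (A8,B12).
So the longest common subsequence has length 6.

6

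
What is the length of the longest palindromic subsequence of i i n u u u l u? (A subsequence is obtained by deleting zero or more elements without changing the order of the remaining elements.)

4

One longest palindromic subsequence is uuuu (positions 4,5,6,8); it reads the same forward and backward, and the interval DP gives dp[1][8] = 4.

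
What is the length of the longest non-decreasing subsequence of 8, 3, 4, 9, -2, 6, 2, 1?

3

One longest non-decreasing subsequence is 3, 4, 9 (positions 2,3,4), of length 3; no longer one exists.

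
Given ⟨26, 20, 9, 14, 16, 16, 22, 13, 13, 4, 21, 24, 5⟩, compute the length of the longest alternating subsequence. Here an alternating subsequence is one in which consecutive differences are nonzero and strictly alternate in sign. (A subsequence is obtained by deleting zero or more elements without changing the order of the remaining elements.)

6

A longest alternating subsequence is 26, 9, 14, 13, 21, 5 (positions 1,3,4,8,11,13); its 5 consecutive differences strictly alternate in sign, and length 6 is optimal.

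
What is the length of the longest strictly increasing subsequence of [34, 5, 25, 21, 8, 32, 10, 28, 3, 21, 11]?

4

One longest increasing subsequence is 5, 8, 10, 28 (positions 2,5,7,8), of length 4; no longer one exists.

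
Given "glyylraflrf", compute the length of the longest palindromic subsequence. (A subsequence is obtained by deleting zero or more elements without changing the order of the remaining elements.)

One longest palindromic subsequence is lyyl (positions 2,3,4,9); it reads the same forward and backward, and the interval DP gives dp[1][11] = 4.

4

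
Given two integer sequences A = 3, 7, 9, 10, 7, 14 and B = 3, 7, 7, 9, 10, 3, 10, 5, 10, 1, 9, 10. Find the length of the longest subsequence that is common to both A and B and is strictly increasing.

4

A longest common strictly increasing subsequence is 3, 7, 9, 10 (length 4); it appears in order in both A and B, and no longer such subsequence exists.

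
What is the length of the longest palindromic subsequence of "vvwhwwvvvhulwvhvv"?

11

One longest palindromic subsequence is vvhwvvvwhvv (positions 1,2,4,6,7,8,9,13,15,16,17); it reads the same forward and backward, and the interval DP gives dp[1][17] = 11.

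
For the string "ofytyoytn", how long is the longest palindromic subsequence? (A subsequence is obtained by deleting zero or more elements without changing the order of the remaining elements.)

5

Using dp[i][j] = 2 + dp[i+1][j−1] if the ends match, else max(dp[i+1][j], dp[i][j−1]):
dp[1][9] = 5. A witness is tyoyt at positions 4,5,6,7,8.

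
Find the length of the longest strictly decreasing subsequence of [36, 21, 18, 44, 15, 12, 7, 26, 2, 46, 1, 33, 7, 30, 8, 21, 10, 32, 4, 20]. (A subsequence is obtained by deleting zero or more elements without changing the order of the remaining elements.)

8

Let dp[i] be the longest decreasing subsequence ending at position i. Then dp = [1, 2, 3, 1, 4, 5, 6, 2, 7, 1, 8, 2, 6, 3, 6, 4, 6, 3, 7, 5].
The maximum is 8; one witness is 36, 21, 18, 15, 12, 7, 2, 1 at positions 1,2,3,5,6,7,9,11.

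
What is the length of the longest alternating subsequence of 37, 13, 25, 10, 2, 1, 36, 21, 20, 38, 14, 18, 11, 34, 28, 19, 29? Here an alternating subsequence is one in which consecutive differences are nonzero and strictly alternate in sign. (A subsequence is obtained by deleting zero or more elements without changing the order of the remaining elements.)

13

Track the best alternating length ending on an up-step vs a down-step at each position: up/down = 1/1, 1/2, 3/2, 1/4, 1/4, 1/4, 5/2, 5/6, 5/6, 7/1, 5/8, 9/8, 5/10, 11/8, 11/12, 11/12, 13/12.
The maximum over both is 13; one such subsequence is 37, 13, 25, 10, 36, 21, 38, 14, 18, 11, 34, 28, 29.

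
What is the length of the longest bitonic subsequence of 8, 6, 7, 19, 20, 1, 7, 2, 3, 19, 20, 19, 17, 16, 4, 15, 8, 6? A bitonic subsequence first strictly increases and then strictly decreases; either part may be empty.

11

Let inc[i] be the LIS ending at i and dec[i] the longest strictly decreasing subsequence starting at i. inc = [1, 1, 2, 3, 4, 1, 2, 2, 3, 4, 5, 4, 4, 4, 4, 5, 5, 5], dec = [3, 2, 2, 6, 7, 1, 2, 1, 1, 6, 7, 6, 5, 4, 1, 3, 2, 1].
max_i inc[i]+dec[i]−1 = 11, with one witness 1, 2, 3, 19, 20, 19, 17, 16, 15, 8, 6.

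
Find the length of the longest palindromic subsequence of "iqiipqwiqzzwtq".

6

One longest palindromic subsequence is qwzzwq (positions 2,7,10,11,12,14); it reads the same forward and backward, and the interval DP gives dp[1][14] = 6.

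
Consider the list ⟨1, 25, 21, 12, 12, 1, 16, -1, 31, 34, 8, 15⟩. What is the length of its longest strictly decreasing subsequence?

Let dp[i] be the longest decreasing subsequence ending at position i. Then dp = [1, 1, 2, 3, 3, 4, 3, 5, 1, 1, 4, 4].
The maximum is 5; one witness is 25, 21, 12, 1, -1 at positions 2,3,4,6,8.

5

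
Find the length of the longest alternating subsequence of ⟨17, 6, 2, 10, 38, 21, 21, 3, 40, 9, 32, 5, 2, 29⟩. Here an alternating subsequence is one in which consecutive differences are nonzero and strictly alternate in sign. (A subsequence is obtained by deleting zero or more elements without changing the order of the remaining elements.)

A longest alternating subsequence is 17, 6, 38, 21, 40, 9, 32, 5, 29 (positions 1,2,5,6,9,10,11,12,14); its 8 consecutive differences strictly alternate in sign, and length 9 is optimal.

9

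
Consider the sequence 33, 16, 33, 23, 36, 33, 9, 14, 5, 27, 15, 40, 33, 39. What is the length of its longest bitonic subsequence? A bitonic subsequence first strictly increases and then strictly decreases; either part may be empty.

6

One longest bitonic subsequence is 16, 33, 36, 33, 27, 15 (positions 2,3,5,6,10,11): it rises to 36 then falls. Length 6 is optimal.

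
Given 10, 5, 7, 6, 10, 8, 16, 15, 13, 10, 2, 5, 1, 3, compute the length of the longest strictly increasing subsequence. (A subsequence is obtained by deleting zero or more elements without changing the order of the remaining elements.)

4

Let dp[i] be the longest increasing subsequence ending at position i. Then dp = [1, 1, 2, 2, 3, 3, 4, 4, 4, 4, 1, 2, 1, 2].
The maximum is 4; one witness is 5, 7, 10, 16 at positions 2,3,5,7.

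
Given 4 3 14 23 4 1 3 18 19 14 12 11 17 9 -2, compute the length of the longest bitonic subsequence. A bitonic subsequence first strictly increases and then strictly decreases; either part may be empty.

9

One longest bitonic subsequence is 4, 14, 23, 19, 14, 12, 11, 9, -2 (positions 1,3,4,9,10,11,12,14,15): it rises to 23 then falls. Length 9 is optimal.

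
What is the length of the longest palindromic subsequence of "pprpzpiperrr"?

5

Using dp[i][j] = 2 + dp[i+1][j−1] if the ends match, else max(dp[i+1][j], dp[i][j−1]):
dp[1][12] = 5. A witness is rpipr at positions 3,6,7,8,12.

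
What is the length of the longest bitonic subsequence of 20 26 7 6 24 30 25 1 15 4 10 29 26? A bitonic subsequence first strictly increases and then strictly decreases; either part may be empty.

One longest bitonic subsequence is 20, 26, 30, 25, 15, 10 (positions 1,2,6,7,9,11): it rises to 30 then falls. Length 6 is optimal.

6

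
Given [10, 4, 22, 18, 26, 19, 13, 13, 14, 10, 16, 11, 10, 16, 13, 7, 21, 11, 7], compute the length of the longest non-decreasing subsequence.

7

Scanning left to right, the best length ending at each element is: 10→1, 4→1, 22→2, 18→2, 26→3, 19→3, 13→2, 13→3, 14→4, 10→2, 16→5, 11→3, 10→3, 16→6, 13→4, 7→2, 21→7, 11→4, 7→3.
So the longest non-decreasing subsequence has length 7, e.g. 10, 13, 13, 14, 16, 16, 21.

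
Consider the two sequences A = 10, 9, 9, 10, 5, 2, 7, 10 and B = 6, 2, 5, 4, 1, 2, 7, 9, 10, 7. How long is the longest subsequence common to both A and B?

4

Backtracking the LCS table gives one alignment: 5 (A5,B3) → 2 (A6,B6) → 7 (A7,B7) → 10 (A8,B9).
So the longest common subsequence has length 4.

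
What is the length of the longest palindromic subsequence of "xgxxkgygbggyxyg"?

9

Using dp[i][j] = 2 + dp[i+1][j−1] if the ends match, else max(dp[i+1][j], dp[i][j−1]):
dp[1][15] = 9. A witness is gxygggyxg at positions 2,4,7,8,10,11,12,13,15.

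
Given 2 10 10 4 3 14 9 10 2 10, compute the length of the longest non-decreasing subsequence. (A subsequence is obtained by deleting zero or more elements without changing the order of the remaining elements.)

5

Let dp[i] be the longest non-decreasing subsequence ending at position i. Then dp = [1, 2, 3, 2, 2, 4, 3, 4, 2, 5].
The maximum is 5; one witness is 2, 10, 10, 10, 10 at positions 1,2,3,8,10.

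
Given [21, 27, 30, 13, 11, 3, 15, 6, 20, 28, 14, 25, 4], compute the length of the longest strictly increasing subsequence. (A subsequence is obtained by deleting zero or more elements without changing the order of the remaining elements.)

4

Let dp[i] be the longest increasing subsequence ending at position i. Then dp = [1, 2, 3, 1, 1, 1, 2, 2, 3, 4, 3, 4, 2].
The maximum is 4; one witness is 13, 15, 20, 28 at positions 4,7,9,10.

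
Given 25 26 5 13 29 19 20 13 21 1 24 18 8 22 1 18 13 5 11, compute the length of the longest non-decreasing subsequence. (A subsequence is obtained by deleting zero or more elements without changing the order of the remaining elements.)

6

Let dp[i] be the longest non-decreasing subsequence ending at position i. Then dp = [1, 2, 1, 2, 3, 3, 4, 3, 5, 1, 6, 4, 2, 6, 2, 5, 4, 3, 4].
The maximum is 6; one witness is 5, 13, 19, 20, 21, 24 at positions 3,4,6,7,9,11.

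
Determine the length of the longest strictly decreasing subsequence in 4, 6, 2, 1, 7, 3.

One longest decreasing subsequence is 4, 2, 1 (positions 1,3,4), of length 3; no longer one exists.

3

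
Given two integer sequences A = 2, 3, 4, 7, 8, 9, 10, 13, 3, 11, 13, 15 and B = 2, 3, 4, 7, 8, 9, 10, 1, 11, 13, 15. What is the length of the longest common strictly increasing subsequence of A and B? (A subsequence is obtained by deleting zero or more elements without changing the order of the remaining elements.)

10

A longest common strictly increasing subsequence is 2, 3, 4, 7, 8, 9, 10, 11, 13, 15 (length 10); it appears in order in both A and B, and no longer such subsequence exists.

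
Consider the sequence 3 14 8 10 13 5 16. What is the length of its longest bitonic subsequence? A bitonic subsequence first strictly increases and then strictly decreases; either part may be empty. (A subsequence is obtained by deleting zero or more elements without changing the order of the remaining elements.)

5

One longest bitonic subsequence is 3, 8, 10, 13, 5 (positions 1,3,4,5,6): it rises to 13 then falls. Length 5 is optimal.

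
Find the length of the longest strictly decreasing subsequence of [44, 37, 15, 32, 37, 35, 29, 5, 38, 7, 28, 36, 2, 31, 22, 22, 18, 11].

8

Scanning left to right, the best length ending at each element is: 44→1, 37→2, 15→3, 32→3, 37→2, 35→3, 29→4, 5→5, 38→2, 7→5, 28→5, 36→3, 2→6, 31→4, 22→6, 22→6, 18→7, 11→8.
So the longest decreasing subsequence has length 8, e.g. 44, 37, 32, 29, 28, 22, 18, 11.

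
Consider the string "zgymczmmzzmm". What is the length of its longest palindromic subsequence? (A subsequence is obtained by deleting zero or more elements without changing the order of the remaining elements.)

One longest palindromic subsequence is mmzzmm (positions 4,7,9,10,11,12); it reads the same forward and backward, and the interval DP gives dp[1][12] = 6.

6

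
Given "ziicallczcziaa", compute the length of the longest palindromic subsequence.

6

One longest palindromic subsequence is icllci (positions 3,4,6,7,10,12); it reads the same forward and backward, and the interval DP gives dp[1][14] = 6.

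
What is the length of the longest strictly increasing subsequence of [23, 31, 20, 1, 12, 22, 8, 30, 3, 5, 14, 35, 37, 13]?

Let dp[i] be the longest increasing subsequence ending at position i. Then dp = [1, 2, 1, 1, 2, 3, 2, 4, 2, 3, 4, 5, 6, 4].
The maximum is 6; one witness is 1, 12, 22, 30, 35, 37 at positions 4,5,6,8,12,13.

6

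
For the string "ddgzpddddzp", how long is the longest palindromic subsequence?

Using dp[i][j] = 2 + dp[i+1][j−1] if the ends match, else max(dp[i+1][j], dp[i][j−1]):
dp[1][11] = 6. A witness is pddddp at positions 5,6,7,8,9,11.

6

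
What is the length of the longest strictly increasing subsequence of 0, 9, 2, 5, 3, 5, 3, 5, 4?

4

Scanning left to right, the best length ending at each element is: 0→1, 9→2, 2→2, 5→3, 3→3, 5→4, 3→3, 5→4, 4→4.
So the longest increasing subsequence has length 4, e.g. 0, 2, 3, 5.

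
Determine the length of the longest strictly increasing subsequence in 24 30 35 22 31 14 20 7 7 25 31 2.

4

One longest increasing subsequence is 14, 20, 25, 31 (positions 6,7,10,11), of length 4; no longer one exists.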